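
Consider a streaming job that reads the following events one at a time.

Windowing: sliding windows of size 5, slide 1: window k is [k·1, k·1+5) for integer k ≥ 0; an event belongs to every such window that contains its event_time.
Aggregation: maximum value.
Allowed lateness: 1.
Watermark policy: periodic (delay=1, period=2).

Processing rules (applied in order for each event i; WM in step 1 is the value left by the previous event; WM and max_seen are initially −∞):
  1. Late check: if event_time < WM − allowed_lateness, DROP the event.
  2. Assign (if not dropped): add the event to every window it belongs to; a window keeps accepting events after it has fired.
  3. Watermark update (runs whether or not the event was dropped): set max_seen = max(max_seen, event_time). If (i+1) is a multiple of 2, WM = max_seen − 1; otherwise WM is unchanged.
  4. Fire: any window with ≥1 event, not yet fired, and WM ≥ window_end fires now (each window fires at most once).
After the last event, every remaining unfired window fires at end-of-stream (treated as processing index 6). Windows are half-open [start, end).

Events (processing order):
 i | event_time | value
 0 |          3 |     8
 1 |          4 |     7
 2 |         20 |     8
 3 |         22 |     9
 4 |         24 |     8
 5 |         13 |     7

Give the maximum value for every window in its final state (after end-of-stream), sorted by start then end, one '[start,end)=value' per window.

[0,5)=8 [1,6)=8 [2,7)=8 [3,8)=8 [4,9)=7 [16,21)=8 [17,22)=8 [18,23)=9 [19,24)=9 [20,25)=9 [21,26)=9 [22,27)=9 [23,28)=8 [24,29)=8

i=0 t=3 v=8: → [3,8),[2,7),[1,6),[0,5); WM=−∞
i=1 t=4 v=7: → [4,9),[3,8),[2,7),[1,6),[0,5); WM=3
i=2 t=20 v=8: → [20,25),[19,24),[18,23),[17,22),[16,21); WM=3
i=3 t=22 v=9: → [22,27),[21,26),[20,25),[19,24),[18,23); WM=21; [0,5) fires=8 [1,6) fires=8 [2,7) fires=8 [3,8) fires=8 [4,9) fires=7 [16,21) fires=8
i=4 t=24 v=8: → [24,29),[23,28),[22,27),[21,26),[20,25); WM=21
i=5 t=13 v=7: DROP (t<21-1); WM=23; [17,22) fires=8 [18,23) fires=9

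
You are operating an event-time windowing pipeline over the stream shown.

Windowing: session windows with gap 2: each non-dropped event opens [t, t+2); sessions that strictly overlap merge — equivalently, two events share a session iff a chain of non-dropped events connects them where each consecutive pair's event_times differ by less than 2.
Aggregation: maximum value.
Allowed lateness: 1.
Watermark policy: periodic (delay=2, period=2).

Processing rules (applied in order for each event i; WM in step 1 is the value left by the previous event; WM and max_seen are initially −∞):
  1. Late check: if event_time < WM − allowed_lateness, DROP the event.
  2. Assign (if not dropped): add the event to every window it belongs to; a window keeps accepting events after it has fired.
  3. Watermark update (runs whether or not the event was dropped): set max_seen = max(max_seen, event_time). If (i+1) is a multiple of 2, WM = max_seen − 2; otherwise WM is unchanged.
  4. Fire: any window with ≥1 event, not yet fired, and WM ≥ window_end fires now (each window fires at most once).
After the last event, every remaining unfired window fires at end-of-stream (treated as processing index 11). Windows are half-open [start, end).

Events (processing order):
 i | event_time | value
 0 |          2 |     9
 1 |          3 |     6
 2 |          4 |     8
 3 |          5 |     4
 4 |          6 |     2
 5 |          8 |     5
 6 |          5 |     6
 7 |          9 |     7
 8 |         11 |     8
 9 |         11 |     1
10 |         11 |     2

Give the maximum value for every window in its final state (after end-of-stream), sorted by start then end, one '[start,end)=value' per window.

[2,8)=9 [8,11)=7 [11,13)=8

i=0 t=2 v=9: → [2,4); WM=−∞
i=1 t=3 v=6: → [2,5); WM=1
i=2 t=4 v=8: → [2,6); WM=1
i=3 t=5 v=4: → [2,7); WM=3
i=4 t=6 v=2: → [2,8); WM=3
i=5 t=8 v=5: → [8,10); WM=6
i=6 t=5 v=6: → [2,8); WM=6
i=7 t=9 v=7: → [8,11); WM=7
i=8 t=11 v=8: → [11,13); WM=7
i=9 t=11 v=1: → [11,13); WM=9
i=10 t=11 v=2: → [11,13); WM=9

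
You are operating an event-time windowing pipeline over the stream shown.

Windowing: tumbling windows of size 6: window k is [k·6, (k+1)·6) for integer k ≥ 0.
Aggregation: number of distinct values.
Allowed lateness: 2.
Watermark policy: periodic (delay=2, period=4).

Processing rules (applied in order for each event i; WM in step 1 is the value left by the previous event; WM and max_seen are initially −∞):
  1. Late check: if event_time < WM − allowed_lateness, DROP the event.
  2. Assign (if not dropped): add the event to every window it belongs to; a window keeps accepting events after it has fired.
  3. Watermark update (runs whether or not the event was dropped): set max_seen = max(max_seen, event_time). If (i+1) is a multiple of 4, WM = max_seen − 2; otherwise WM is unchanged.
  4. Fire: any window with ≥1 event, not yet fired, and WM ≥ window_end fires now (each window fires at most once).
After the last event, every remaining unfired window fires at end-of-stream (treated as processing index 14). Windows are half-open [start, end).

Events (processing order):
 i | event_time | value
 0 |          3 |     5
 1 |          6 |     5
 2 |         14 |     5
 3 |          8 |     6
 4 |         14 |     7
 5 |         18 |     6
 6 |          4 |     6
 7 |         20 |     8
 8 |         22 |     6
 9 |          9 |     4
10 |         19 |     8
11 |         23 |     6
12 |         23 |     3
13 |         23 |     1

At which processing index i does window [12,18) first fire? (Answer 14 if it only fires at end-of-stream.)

i=0 t=3 v=5: → [0,6); WM=−∞
i=1 t=6 v=5: → [6,12); WM=−∞
i=2 t=14 v=5: → [12,18); WM=−∞
i=3 t=8 v=6: → [6,12); WM=12; [0,6) fires=1 [6,12) fires=2
i=4 t=14 v=7: → [12,18); WM=12
i=5 t=18 v=6: → [18,24); WM=12
i=6 t=4 v=6: DROP (t<12-2); WM=12
i=7 t=20 v=8: → [18,24); WM=18; [12,18) fires=2
i=8 t=22 v=6: → [18,24); WM=18
i=9 t=9 v=4: DROP (t<18-2); WM=18
i=10 t=19 v=8: → [18,24); WM=18
i=11 t=23 v=6: → [18,24); WM=21
i=12 t=23 v=3: → [18,24); WM=21
i=13 t=23 v=1: → [18,24); WM=21

7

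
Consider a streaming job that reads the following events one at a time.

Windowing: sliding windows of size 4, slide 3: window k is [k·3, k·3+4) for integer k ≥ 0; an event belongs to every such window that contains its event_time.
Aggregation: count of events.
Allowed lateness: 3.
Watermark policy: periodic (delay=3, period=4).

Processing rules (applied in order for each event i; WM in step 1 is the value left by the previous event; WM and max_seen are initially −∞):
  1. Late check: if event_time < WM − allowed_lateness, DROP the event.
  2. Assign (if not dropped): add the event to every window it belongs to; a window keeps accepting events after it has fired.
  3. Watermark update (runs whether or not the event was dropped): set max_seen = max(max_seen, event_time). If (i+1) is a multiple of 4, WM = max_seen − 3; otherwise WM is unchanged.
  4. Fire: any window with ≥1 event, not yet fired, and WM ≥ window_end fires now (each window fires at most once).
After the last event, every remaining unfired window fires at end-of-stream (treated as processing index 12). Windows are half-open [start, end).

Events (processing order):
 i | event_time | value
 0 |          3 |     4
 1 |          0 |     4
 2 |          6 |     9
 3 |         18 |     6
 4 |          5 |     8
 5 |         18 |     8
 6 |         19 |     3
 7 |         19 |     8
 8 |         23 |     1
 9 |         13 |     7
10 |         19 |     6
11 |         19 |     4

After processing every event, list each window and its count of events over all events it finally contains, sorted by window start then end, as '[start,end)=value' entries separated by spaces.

[0,4)=2 [3,7)=2 [6,10)=1 [12,16)=1 [15,19)=2 [18,22)=6 [21,25)=1

i=0 t=3 v=4: → [3,7),[0,4); WM=−∞
i=1 t=0 v=4: → [0,4); WM=−∞
i=2 t=6 v=9: → [6,10),[3,7); WM=−∞
i=3 t=18 v=6: → [18,22),[15,19); WM=15; [0,4) fires=2 [3,7) fires=2 [6,10) fires=1
i=4 t=5 v=8: DROP (t<15-3); WM=15
i=5 t=18 v=8: → [18,22),[15,19); WM=15
i=6 t=19 v=3: → [18,22); WM=15
i=7 t=19 v=8: → [18,22); WM=16
i=8 t=23 v=1: → [21,25); WM=16
i=9 t=13 v=7: → [12,16); WM=16; [12,16) fires=1
i=10 t=19 v=6: → [18,22); WM=16
i=11 t=19 v=4: → [18,22); WM=20; [15,19) fires=2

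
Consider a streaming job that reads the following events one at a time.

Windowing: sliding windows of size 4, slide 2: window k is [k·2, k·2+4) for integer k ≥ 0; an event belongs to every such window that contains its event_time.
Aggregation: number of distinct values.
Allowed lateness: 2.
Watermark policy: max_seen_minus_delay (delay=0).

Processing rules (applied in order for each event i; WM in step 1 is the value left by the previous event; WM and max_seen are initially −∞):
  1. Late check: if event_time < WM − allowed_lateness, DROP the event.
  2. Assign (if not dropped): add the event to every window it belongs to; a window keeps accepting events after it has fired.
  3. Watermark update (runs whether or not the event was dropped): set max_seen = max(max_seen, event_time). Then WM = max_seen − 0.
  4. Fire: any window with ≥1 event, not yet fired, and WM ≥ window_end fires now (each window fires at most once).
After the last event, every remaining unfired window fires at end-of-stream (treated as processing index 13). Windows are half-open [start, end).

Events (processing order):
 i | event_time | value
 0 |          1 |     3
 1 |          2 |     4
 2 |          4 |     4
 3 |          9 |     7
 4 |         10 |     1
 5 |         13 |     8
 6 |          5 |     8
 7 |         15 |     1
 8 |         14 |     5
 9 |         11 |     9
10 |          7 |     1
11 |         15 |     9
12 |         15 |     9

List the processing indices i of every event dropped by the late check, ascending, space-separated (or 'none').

i=0 t=1 v=3: → [0,4); WM=1
i=1 t=2 v=4: → [2,6),[0,4); WM=2
i=2 t=4 v=4: → [4,8),[2,6); WM=4; [0,4) fires=2
i=3 t=9 v=7: → [8,12),[6,10); WM=9; [2,6) fires=1 [4,8) fires=1
i=4 t=10 v=1: → [10,14),[8,12); WM=10; [6,10) fires=1
i=5 t=13 v=8: → [12,16),[10,14); WM=13; [8,12) fires=2
i=6 t=5 v=8: DROP (t<13-2); WM=13
i=7 t=15 v=1: → [14,18),[12,16); WM=15; [10,14) fires=2
i=8 t=14 v=5: → [14,18),[12,16); WM=15
i=9 t=11 v=9: DROP (t<15-2); WM=15
i=10 t=7 v=1: DROP (t<15-2); WM=15
i=11 t=15 v=9: → [14,18),[12,16); WM=15
i=12 t=15 v=9: → [14,18),[12,16); WM=15

6 9 10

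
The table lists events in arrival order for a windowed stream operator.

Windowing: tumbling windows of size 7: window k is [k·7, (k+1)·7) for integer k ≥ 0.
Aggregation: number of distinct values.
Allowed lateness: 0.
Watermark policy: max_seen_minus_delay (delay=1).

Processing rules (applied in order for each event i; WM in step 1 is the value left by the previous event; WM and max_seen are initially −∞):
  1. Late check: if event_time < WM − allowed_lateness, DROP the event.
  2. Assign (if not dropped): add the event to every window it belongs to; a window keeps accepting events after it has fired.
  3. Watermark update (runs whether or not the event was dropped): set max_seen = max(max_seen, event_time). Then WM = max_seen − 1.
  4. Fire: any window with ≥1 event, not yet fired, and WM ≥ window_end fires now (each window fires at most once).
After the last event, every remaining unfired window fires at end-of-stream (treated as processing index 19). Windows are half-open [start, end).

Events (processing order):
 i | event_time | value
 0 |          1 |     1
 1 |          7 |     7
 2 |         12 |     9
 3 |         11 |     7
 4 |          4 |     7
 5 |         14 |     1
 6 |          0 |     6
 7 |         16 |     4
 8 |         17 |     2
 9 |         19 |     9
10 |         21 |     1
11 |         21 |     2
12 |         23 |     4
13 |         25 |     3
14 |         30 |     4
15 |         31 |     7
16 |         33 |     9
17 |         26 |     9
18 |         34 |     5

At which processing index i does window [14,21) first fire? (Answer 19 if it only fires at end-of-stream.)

12

i=0 t=1 v=1: → [0,7); WM=0
i=1 t=7 v=7: → [7,14); WM=6
i=2 t=12 v=9: → [7,14); WM=11; [0,7) fires=1
i=3 t=11 v=7: → [7,14); WM=11
i=4 t=4 v=7: DROP (t<11-0); WM=11
i=5 t=14 v=1: → [14,21); WM=13
i=6 t=0 v=6: DROP (t<13-0); WM=13
i=7 t=16 v=4: → [14,21); WM=15; [7,14) fires=2
i=8 t=17 v=2: → [14,21); WM=16
i=9 t=19 v=9: → [14,21); WM=18
i=10 t=21 v=1: → [21,28); WM=20
i=11 t=21 v=2: → [21,28); WM=20
i=12 t=23 v=4: → [21,28); WM=22; [14,21) fires=4
i=13 t=25 v=3: → [21,28); WM=24
i=14 t=30 v=4: → [28,35); WM=29; [21,28) fires=4
i=15 t=31 v=7: → [28,35); WM=30
i=16 t=33 v=9: → [28,35); WM=32
i=17 t=26 v=9: DROP (t<32-0); WM=32
i=18 t=34 v=5: → [28,35); WM=33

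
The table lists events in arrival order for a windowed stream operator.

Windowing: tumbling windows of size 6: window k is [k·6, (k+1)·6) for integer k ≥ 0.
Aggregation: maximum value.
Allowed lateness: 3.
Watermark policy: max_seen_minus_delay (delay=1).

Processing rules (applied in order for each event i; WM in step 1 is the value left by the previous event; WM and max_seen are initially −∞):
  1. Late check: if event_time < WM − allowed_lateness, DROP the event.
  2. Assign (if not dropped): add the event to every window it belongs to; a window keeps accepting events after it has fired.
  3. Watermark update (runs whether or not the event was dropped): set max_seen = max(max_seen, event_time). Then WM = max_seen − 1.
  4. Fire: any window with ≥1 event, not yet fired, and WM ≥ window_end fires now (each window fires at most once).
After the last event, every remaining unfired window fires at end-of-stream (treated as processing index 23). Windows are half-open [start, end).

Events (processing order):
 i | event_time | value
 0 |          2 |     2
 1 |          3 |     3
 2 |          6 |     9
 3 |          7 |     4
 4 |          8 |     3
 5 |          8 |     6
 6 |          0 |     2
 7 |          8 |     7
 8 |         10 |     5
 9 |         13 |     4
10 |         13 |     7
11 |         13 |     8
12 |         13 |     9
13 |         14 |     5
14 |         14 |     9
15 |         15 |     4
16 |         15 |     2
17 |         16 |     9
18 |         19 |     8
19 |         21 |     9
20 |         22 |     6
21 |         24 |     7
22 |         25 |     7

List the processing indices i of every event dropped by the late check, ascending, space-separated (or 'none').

i=0 t=2 v=2: → [0,6); WM=1
i=1 t=3 v=3: → [0,6); WM=2
i=2 t=6 v=9: → [6,12); WM=5
i=3 t=7 v=4: → [6,12); WM=6; [0,6) fires=3
i=4 t=8 v=3: → [6,12); WM=7
i=5 t=8 v=6: → [6,12); WM=7
i=6 t=0 v=2: DROP (t<7-3); WM=7
i=7 t=8 v=7: → [6,12); WM=7
i=8 t=10 v=5: → [6,12); WM=9
i=9 t=13 v=4: → [12,18); WM=12; [6,12) fires=9
i=10 t=13 v=7: → [12,18); WM=12
i=11 t=13 v=8: → [12,18); WM=12
i=12 t=13 v=9: → [12,18); WM=12
i=13 t=14 v=5: → [12,18); WM=13
i=14 t=14 v=9: → [12,18); WM=13
i=15 t=15 v=4: → [12,18); WM=14
i=16 t=15 v=2: → [12,18); WM=14
i=17 t=16 v=9: → [12,18); WM=15
i=18 t=19 v=8: → [18,24); WM=18; [12,18) fires=9
i=19 t=21 v=9: → [18,24); WM=20
i=20 t=22 v=6: → [18,24); WM=21
i=21 t=24 v=7: → [24,30); WM=23
i=22 t=25 v=7: → [24,30); WM=24; [18,24) fires=9

6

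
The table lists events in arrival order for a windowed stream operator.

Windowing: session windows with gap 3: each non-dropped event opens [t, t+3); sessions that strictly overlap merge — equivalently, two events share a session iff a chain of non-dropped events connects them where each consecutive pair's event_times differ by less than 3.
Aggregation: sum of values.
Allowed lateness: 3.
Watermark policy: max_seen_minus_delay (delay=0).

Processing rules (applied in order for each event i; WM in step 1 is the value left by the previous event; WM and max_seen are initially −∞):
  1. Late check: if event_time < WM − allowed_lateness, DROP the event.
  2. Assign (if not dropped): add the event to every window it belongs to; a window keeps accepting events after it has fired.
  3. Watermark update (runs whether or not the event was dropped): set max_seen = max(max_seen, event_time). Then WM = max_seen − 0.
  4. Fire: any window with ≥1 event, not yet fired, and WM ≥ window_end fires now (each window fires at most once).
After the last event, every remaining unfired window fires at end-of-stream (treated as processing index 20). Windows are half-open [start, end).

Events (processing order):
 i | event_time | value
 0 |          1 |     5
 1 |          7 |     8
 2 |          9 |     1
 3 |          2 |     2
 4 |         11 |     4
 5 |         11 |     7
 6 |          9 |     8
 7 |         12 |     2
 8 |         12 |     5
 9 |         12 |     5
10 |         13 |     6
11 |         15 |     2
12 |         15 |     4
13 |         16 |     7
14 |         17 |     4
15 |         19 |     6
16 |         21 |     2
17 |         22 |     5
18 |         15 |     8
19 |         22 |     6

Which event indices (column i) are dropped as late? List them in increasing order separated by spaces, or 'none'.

i=0 t=1 v=5: → [1,4); WM=1
i=1 t=7 v=8: → [7,10); WM=7
i=2 t=9 v=1: → [7,12); WM=9
i=3 t=2 v=2: DROP (t<9-3); WM=9
i=4 t=11 v=4: → [7,14); WM=11
i=5 t=11 v=7: → [7,14); WM=11
i=6 t=9 v=8: → [7,14); WM=11
i=7 t=12 v=2: → [7,15); WM=12
i=8 t=12 v=5: → [7,15); WM=12
i=9 t=12 v=5: → [7,15); WM=12
i=10 t=13 v=6: → [7,16); WM=13
i=11 t=15 v=2: → [7,18); WM=15
i=12 t=15 v=4: → [7,18); WM=15
i=13 t=16 v=7: → [7,19); WM=16
i=14 t=17 v=4: → [7,20); WM=17
i=15 t=19 v=6: → [7,22); WM=19
i=16 t=21 v=2: → [7,24); WM=21
i=17 t=22 v=5: → [7,25); WM=22
i=18 t=15 v=8: DROP (t<22-3); WM=22
i=19 t=22 v=6: → [7,25); WM=22

3 18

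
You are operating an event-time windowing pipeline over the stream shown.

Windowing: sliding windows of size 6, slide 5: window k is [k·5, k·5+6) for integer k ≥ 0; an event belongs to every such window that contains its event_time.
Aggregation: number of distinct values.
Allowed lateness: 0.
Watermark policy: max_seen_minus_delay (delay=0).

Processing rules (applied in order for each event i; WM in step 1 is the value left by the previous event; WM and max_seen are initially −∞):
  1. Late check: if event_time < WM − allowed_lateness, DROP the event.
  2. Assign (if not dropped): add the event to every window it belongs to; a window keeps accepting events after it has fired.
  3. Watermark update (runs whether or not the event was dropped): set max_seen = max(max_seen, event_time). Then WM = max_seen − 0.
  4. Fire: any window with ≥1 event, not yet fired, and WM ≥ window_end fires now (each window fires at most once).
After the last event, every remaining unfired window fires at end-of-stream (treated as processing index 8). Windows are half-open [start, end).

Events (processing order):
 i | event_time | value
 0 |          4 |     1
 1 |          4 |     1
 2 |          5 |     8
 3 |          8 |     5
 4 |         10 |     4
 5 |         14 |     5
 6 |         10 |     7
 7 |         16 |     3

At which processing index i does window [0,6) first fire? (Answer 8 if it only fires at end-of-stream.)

i=0 t=4 v=1: → [0,6); WM=4
i=1 t=4 v=1: → [0,6); WM=4
i=2 t=5 v=8: → [5,11),[0,6); WM=5
i=3 t=8 v=5: → [5,11); WM=8; [0,6) fires=2
i=4 t=10 v=4: → [10,16),[5,11); WM=10
i=5 t=14 v=5: → [10,16); WM=14; [5,11) fires=3
i=6 t=10 v=7: DROP (t<14-0); WM=14
i=7 t=16 v=3: → [15,21); WM=16; [10,16) fires=2

3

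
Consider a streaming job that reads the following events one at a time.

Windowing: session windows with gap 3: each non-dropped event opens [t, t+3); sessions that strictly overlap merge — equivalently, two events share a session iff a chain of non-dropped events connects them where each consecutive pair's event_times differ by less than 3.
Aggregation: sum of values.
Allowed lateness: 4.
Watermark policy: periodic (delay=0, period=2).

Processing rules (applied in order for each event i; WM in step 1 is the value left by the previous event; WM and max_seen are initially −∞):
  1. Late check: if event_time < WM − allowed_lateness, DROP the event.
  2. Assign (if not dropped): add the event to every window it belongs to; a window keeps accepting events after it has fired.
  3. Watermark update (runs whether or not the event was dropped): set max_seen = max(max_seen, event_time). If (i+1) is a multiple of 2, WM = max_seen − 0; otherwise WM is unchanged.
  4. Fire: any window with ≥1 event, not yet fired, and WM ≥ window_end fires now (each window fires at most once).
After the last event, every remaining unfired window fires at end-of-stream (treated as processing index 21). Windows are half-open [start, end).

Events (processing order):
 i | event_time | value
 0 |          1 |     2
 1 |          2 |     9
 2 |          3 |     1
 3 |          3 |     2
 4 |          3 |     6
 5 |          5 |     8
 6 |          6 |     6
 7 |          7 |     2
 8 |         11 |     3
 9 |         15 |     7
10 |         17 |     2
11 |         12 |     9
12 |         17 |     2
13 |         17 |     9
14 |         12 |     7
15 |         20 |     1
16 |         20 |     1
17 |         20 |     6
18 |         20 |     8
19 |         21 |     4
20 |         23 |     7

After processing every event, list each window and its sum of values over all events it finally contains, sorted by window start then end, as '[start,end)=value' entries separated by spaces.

[1,10)=36 [11,15)=12 [15,20)=20 [20,26)=27

i=0 t=1 v=2: → [1,4); WM=−∞
i=1 t=2 v=9: → [1,5); WM=2
i=2 t=3 v=1: → [1,6); WM=2
i=3 t=3 v=2: → [1,6); WM=3
i=4 t=3 v=6: → [1,6); WM=3
i=5 t=5 v=8: → [1,8); WM=5
i=6 t=6 v=6: → [1,9); WM=5
i=7 t=7 v=2: → [1,10); WM=7
i=8 t=11 v=3: → [11,14); WM=7
i=9 t=15 v=7: → [15,18); WM=15
i=10 t=17 v=2: → [15,20); WM=15
i=11 t=12 v=9: → [11,15); WM=17
i=12 t=17 v=2: → [15,20); WM=17
i=13 t=17 v=9: → [15,20); WM=17
i=14 t=12 v=7: DROP (t<17-4); WM=17
i=15 t=20 v=1: → [20,23); WM=20
i=16 t=20 v=1: → [20,23); WM=20
i=17 t=20 v=6: → [20,23); WM=20
i=18 t=20 v=8: → [20,23); WM=20
i=19 t=21 v=4: → [20,24); WM=21
i=20 t=23 v=7: → [20,26); WM=21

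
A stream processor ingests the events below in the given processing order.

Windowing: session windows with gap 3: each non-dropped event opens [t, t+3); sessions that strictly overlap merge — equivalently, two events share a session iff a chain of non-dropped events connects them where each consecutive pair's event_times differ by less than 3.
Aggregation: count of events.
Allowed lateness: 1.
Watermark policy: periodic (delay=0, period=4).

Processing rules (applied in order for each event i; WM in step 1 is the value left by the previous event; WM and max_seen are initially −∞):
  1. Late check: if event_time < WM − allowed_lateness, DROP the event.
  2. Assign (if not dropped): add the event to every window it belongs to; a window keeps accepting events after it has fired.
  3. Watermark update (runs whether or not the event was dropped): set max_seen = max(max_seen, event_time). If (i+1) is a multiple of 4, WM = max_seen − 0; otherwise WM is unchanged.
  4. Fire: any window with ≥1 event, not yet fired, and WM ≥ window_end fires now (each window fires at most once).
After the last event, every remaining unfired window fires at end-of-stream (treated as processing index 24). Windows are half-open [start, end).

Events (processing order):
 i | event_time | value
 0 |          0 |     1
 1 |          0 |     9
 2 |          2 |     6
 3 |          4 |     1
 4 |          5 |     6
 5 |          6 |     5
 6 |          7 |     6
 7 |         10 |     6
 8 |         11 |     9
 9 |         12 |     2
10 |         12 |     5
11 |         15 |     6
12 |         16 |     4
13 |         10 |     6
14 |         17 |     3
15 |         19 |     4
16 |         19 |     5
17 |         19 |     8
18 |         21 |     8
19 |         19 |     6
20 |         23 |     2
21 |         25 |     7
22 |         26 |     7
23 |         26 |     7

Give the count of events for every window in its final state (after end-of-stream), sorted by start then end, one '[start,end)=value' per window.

[0,10)=7 [10,15)=4 [15,29)=12

i=0 t=0 v=1: → [0,3); WM=−∞
i=1 t=0 v=9: → [0,3); WM=−∞
i=2 t=2 v=6: → [0,5); WM=−∞
i=3 t=4 v=1: → [0,7); WM=4
i=4 t=5 v=6: → [0,8); WM=4
i=5 t=6 v=5: → [0,9); WM=4
i=6 t=7 v=6: → [0,10); WM=4
i=7 t=10 v=6: → [10,13); WM=10
i=8 t=11 v=9: → [10,14); WM=10
i=9 t=12 v=2: → [10,15); WM=10
i=10 t=12 v=5: → [10,15); WM=10
i=11 t=15 v=6: → [15,18); WM=15
i=12 t=16 v=4: → [15,19); WM=15
i=13 t=10 v=6: DROP (t<15-1); WM=15
i=14 t=17 v=3: → [15,20); WM=15
i=15 t=19 v=4: → [15,22); WM=19
i=16 t=19 v=5: → [15,22); WM=19
i=17 t=19 v=8: → [15,22); WM=19
i=18 t=21 v=8: → [15,24); WM=19
i=19 t=19 v=6: → [15,24); WM=21
i=20 t=23 v=2: → [15,26); WM=21
i=21 t=25 v=7: → [15,28); WM=21
i=22 t=26 v=7: → [15,29); WM=21
i=23 t=26 v=7: → [15,29); WM=26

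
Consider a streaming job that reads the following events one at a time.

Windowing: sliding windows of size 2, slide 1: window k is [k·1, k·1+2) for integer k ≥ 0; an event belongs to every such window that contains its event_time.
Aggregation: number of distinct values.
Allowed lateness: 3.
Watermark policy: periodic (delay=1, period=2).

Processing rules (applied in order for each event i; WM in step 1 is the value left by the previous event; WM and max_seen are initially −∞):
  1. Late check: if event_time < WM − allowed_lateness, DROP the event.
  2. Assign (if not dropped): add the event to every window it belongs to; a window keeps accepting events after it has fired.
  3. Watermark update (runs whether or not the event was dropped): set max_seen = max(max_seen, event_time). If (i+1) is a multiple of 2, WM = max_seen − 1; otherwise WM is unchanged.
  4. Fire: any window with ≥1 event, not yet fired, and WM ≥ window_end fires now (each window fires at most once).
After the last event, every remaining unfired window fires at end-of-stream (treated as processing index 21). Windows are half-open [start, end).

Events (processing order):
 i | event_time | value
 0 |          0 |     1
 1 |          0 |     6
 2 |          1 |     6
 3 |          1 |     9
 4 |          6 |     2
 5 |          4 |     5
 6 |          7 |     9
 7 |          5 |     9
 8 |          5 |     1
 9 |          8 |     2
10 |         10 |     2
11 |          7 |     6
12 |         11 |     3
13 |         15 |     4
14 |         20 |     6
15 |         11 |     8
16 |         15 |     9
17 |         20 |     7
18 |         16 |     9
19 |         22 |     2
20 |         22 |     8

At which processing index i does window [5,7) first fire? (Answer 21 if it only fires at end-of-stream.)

9

i=0 t=0 v=1: → [0,2); WM=−∞
i=1 t=0 v=6: → [0,2); WM=-1
i=2 t=1 v=6: → [1,3),[0,2); WM=-1
i=3 t=1 v=9: → [1,3),[0,2); WM=0
i=4 t=6 v=2: → [6,8),[5,7); WM=0
i=5 t=4 v=5: → [4,6),[3,5); WM=5; [0,2) fires=3 [1,3) fires=2 [3,5) fires=1
i=6 t=7 v=9: → [7,9),[6,8); WM=5
i=7 t=5 v=9: → [5,7),[4,6); WM=6; [4,6) fires=2
i=8 t=5 v=1: → [5,7),[4,6); WM=6
i=9 t=8 v=2: → [8,10),[7,9); WM=7; [5,7) fires=3
i=10 t=10 v=2: → [10,12),[9,11); WM=7
i=11 t=7 v=6: → [7,9),[6,8); WM=9; [6,8) fires=3 [7,9) fires=3
i=12 t=11 v=3: → [11,13),[10,12); WM=9
i=13 t=15 v=4: → [15,17),[14,16); WM=14; [8,10) fires=1 [9,11) fires=1 [10,12) fires=2 [11,13) fires=1
i=14 t=20 v=6: → [20,22),[19,21); WM=14
i=15 t=11 v=8: → [11,13),[10,12); WM=19; [14,16) fires=1 [15,17) fires=1
i=16 t=15 v=9: DROP (t<19-3); WM=19
i=17 t=20 v=7: → [20,22),[19,21); WM=19
i=18 t=16 v=9: → [16,18),[15,17); WM=19; [16,18) fires=1
i=19 t=22 v=2: → [22,24),[21,23); WM=21; [19,21) fires=2
i=20 t=22 v=8: → [22,24),[21,23); WM=21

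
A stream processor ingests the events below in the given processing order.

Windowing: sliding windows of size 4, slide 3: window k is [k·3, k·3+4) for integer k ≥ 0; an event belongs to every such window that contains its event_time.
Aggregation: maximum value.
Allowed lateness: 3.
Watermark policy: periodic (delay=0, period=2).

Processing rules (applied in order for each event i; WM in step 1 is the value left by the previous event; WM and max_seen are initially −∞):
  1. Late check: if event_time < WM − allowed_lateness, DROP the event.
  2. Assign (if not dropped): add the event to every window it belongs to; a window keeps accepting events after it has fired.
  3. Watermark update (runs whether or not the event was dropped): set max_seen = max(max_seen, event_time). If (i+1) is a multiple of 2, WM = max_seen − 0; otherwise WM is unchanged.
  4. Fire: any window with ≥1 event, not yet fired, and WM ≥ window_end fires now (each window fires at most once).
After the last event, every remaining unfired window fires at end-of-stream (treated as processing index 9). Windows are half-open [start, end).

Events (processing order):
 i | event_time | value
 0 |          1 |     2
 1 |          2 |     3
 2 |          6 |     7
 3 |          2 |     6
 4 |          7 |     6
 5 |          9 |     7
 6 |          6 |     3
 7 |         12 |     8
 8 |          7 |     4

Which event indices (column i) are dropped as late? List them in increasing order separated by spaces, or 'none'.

i=0 t=1 v=2: → [0,4); WM=−∞
i=1 t=2 v=3: → [0,4); WM=2
i=2 t=6 v=7: → [6,10),[3,7); WM=2
i=3 t=2 v=6: → [0,4); WM=6; [0,4) fires=6
i=4 t=7 v=6: → [6,10); WM=6
i=5 t=9 v=7: → [9,13),[6,10); WM=9; [3,7) fires=7
i=6 t=6 v=3: → [6,10),[3,7); WM=9
i=7 t=12 v=8: → [12,16),[9,13); WM=12; [6,10) fires=7
i=8 t=7 v=4: DROP (t<12-3); WM=12

8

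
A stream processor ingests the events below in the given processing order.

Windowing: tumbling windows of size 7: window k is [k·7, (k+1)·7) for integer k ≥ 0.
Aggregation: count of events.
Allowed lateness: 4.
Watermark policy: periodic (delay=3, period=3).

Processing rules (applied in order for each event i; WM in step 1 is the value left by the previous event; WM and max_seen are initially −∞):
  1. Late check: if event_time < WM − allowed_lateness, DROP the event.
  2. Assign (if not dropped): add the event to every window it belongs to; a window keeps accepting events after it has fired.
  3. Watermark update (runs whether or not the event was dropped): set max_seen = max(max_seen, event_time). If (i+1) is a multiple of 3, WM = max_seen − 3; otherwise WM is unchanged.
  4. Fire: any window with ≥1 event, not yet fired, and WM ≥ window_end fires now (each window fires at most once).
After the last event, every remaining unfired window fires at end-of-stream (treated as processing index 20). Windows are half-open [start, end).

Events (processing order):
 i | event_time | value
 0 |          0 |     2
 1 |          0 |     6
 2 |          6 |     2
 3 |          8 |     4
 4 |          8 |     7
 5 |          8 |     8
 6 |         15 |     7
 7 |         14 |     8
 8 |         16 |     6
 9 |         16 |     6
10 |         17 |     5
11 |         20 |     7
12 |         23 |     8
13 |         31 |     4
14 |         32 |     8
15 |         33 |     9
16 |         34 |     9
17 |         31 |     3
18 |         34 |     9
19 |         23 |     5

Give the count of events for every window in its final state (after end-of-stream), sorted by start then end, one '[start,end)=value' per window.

[0,7)=3 [7,14)=3 [14,21)=6 [21,28)=1 [28,35)=6

i=0 t=0 v=2: → [0,7); WM=−∞
i=1 t=0 v=6: → [0,7); WM=−∞
i=2 t=6 v=2: → [0,7); WM=3
i=3 t=8 v=4: → [7,14); WM=3
i=4 t=8 v=7: → [7,14); WM=3
i=5 t=8 v=8: → [7,14); WM=5
i=6 t=15 v=7: → [14,21); WM=5
i=7 t=14 v=8: → [14,21); WM=5
i=8 t=16 v=6: → [14,21); WM=13; [0,7) fires=3
i=9 t=16 v=6: → [14,21); WM=13
i=10 t=17 v=5: → [14,21); WM=13
i=11 t=20 v=7: → [14,21); WM=17; [7,14) fires=3
i=12 t=23 v=8: → [21,28); WM=17
i=13 t=31 v=4: → [28,35); WM=17
i=14 t=32 v=8: → [28,35); WM=29; [14,21) fires=6 [21,28) fires=1
i=15 t=33 v=9: → [28,35); WM=29
i=16 t=34 v=9: → [28,35); WM=29
i=17 t=31 v=3: → [28,35); WM=31
i=18 t=34 v=9: → [28,35); WM=31
i=19 t=23 v=5: DROP (t<31-4); WM=31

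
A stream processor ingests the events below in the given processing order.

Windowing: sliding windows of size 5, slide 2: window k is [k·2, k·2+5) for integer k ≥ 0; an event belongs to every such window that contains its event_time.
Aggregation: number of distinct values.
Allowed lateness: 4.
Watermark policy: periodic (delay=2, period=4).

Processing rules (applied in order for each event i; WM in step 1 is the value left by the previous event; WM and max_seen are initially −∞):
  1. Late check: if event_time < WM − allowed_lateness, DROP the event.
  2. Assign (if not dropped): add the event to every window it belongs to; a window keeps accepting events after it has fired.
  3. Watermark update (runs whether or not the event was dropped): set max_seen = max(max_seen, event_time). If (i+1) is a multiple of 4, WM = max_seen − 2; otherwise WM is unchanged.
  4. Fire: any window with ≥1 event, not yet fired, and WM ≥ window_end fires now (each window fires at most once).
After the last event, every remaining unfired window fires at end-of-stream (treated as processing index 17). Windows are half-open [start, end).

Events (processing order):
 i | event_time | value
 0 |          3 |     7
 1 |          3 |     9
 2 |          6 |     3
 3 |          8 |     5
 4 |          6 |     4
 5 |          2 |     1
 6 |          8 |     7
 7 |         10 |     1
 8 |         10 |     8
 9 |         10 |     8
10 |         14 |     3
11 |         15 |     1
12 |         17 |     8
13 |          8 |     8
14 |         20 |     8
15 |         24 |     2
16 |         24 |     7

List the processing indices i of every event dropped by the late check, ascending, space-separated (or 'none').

i=0 t=3 v=7: → [2,7),[0,5); WM=−∞
i=1 t=3 v=9: → [2,7),[0,5); WM=−∞
i=2 t=6 v=3: → [6,11),[4,9),[2,7); WM=−∞
i=3 t=8 v=5: → [8,13),[6,11),[4,9); WM=6; [0,5) fires=2
i=4 t=6 v=4: → [6,11),[4,9),[2,7); WM=6
i=5 t=2 v=1: → [2,7),[0,5); WM=6
i=6 t=8 v=7: → [8,13),[6,11),[4,9); WM=6
i=7 t=10 v=1: → [10,15),[8,13),[6,11); WM=8; [2,7) fires=5
i=8 t=10 v=8: → [10,15),[8,13),[6,11); WM=8
i=9 t=10 v=8: → [10,15),[8,13),[6,11); WM=8
i=10 t=14 v=3: → [14,19),[12,17),[10,15); WM=8
i=11 t=15 v=1: → [14,19),[12,17); WM=13; [4,9) fires=4 [6,11) fires=6 [8,13) fires=4
i=12 t=17 v=8: → [16,21),[14,19); WM=13
i=13 t=8 v=8: DROP (t<13-4); WM=13
i=14 t=20 v=8: → [20,25),[18,23),[16,21); WM=13
i=15 t=24 v=2: → [24,29),[22,27),[20,25); WM=22; [10,15) fires=3 [12,17) fires=2 [14,19) fires=3 [16,21) fires=1
i=16 t=24 v=7: → [24,29),[22,27),[20,25); WM=22

13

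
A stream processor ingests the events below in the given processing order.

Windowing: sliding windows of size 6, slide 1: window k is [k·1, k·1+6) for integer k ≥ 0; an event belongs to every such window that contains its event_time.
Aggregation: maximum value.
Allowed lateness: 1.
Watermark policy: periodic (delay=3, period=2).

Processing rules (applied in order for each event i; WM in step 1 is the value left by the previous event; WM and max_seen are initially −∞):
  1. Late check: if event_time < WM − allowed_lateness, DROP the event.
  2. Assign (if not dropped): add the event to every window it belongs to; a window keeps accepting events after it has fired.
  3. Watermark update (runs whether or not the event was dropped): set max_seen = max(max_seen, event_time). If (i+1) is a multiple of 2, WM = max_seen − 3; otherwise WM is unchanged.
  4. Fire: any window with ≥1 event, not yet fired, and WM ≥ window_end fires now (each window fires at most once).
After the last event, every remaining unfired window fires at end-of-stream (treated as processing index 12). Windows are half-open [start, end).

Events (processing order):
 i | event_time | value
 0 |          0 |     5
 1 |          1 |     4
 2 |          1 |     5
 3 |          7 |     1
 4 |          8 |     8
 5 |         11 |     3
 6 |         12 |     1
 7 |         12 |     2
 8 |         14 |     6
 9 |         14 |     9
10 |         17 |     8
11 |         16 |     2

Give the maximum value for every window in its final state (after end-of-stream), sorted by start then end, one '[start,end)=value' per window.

[0,6)=5 [1,7)=5 [2,8)=1 [3,9)=8 [4,10)=8 [5,11)=8 [6,12)=8 [7,13)=8 [8,14)=8 [9,15)=9 [10,16)=9 [11,17)=9 [12,18)=9 [13,19)=9 [14,20)=9 [15,21)=8 [16,22)=8 [17,23)=8

i=0 t=0 v=5: → [0,6); WM=−∞
i=1 t=1 v=4: → [1,7),[0,6); WM=-2
i=2 t=1 v=5: → [1,7),[0,6); WM=-2
i=3 t=7 v=1: → [7,13),[6,12),[5,11),[4,10),[3,9),[2,8); WM=4
i=4 t=8 v=8: → [8,14),[7,13),[6,12),[5,11),[4,10),[3,9); WM=4
i=5 t=11 v=3: → [11,17),[10,16),[9,15),[8,14),[7,13),[6,12); WM=8; [0,6) fires=5 [1,7) fires=5 [2,8) fires=1
i=6 t=12 v=1: → [12,18),[11,17),[10,16),[9,15),[8,14),[7,13); WM=8
i=7 t=12 v=2: → [12,18),[11,17),[10,16),[9,15),[8,14),[7,13); WM=9; [3,9) fires=8
i=8 t=14 v=6: → [14,20),[13,19),[12,18),[11,17),[10,16),[9,15); WM=9
i=9 t=14 v=9: → [14,20),[13,19),[12,18),[11,17),[10,16),[9,15); WM=11; [4,10) fires=8 [5,11) fires=8
i=10 t=17 v=8: → [17,23),[16,22),[15,21),[14,20),[13,19),[12,18); WM=11
i=11 t=16 v=2: → [16,22),[15,21),[14,20),[13,19),[12,18),[11,17); WM=14; [6,12) fires=8 [7,13) fires=8 [8,14) fires=8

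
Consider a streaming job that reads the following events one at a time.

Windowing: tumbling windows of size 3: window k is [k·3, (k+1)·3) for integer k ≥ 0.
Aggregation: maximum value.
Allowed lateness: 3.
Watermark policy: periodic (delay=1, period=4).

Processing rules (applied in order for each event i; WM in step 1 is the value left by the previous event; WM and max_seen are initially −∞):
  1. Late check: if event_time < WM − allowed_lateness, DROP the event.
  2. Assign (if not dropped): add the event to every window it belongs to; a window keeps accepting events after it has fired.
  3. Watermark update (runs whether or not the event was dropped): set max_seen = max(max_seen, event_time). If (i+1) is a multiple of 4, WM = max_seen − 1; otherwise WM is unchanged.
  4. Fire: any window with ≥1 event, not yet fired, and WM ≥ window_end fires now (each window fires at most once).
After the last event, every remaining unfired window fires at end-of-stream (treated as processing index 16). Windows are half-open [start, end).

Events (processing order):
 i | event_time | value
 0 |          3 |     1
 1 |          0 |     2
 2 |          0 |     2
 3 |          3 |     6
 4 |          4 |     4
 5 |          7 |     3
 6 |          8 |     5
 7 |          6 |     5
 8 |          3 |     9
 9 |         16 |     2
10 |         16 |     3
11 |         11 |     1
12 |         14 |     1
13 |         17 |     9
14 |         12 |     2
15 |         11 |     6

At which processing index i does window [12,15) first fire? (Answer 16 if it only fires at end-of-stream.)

i=0 t=3 v=1: → [3,6); WM=−∞
i=1 t=0 v=2: → [0,3); WM=−∞
i=2 t=0 v=2: → [0,3); WM=−∞
i=3 t=3 v=6: → [3,6); WM=2
i=4 t=4 v=4: → [3,6); WM=2
i=5 t=7 v=3: → [6,9); WM=2
i=6 t=8 v=5: → [6,9); WM=2
i=7 t=6 v=5: → [6,9); WM=7; [0,3) fires=2 [3,6) fires=6
i=8 t=3 v=9: DROP (t<7-3); WM=7
i=9 t=16 v=2: → [15,18); WM=7
i=10 t=16 v=3: → [15,18); WM=7
i=11 t=11 v=1: → [9,12); WM=15; [6,9) fires=5 [9,12) fires=1
i=12 t=14 v=1: → [12,15); WM=15; [12,15) fires=1
i=13 t=17 v=9: → [15,18); WM=15
i=14 t=12 v=2: → [12,15); WM=15
i=15 t=11 v=6: DROP (t<15-3); WM=16

12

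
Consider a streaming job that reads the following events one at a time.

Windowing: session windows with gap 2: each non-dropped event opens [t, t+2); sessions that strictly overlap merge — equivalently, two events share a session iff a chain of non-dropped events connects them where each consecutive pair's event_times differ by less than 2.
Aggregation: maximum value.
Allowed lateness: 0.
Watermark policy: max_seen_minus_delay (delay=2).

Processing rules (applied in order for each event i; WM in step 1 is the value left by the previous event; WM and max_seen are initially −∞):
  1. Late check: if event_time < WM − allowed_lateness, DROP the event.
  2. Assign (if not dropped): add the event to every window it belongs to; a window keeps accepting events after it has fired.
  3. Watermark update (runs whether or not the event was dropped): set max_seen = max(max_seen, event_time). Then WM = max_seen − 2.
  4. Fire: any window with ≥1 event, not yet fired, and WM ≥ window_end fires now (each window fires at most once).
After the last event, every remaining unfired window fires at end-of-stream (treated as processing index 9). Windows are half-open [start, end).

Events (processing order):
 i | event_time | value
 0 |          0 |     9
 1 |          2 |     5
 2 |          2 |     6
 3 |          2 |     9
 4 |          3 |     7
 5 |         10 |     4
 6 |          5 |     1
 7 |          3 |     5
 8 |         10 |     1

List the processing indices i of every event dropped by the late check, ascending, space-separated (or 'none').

6 7

i=0 t=0 v=9: → [0,2); WM=-2
i=1 t=2 v=5: → [2,4); WM=0
i=2 t=2 v=6: → [2,4); WM=0
i=3 t=2 v=9: → [2,4); WM=0
i=4 t=3 v=7: → [2,5); WM=1
i=5 t=10 v=4: → [10,12); WM=8
i=6 t=5 v=1: DROP (t<8-0); WM=8
i=7 t=3 v=5: DROP (t<8-0); WM=8
i=8 t=10 v=1: → [10,12); WM=8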